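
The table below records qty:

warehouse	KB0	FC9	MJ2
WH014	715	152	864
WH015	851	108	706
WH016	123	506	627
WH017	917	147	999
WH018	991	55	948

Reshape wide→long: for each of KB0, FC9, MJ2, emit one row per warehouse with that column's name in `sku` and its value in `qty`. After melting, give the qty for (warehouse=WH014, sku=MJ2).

Unpivoting turns each (warehouse, wide-column) pair into one long row.
The wide cell at row WH014, column MJ2 holds 864, so the long row (WH014, MJ2) has qty=864.

864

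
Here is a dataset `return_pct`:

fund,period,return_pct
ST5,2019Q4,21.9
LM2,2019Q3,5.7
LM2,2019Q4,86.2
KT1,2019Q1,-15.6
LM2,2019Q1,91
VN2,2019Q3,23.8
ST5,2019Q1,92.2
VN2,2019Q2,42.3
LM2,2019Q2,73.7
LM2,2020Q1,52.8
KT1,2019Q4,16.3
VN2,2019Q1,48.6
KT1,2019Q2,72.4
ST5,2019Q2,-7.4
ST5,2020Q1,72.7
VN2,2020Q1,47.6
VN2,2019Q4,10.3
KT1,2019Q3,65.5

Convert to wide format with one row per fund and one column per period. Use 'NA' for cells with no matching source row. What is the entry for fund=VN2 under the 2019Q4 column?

The long row with fund=VN2, period=2019Q4 has return_pct=10.3.

10.3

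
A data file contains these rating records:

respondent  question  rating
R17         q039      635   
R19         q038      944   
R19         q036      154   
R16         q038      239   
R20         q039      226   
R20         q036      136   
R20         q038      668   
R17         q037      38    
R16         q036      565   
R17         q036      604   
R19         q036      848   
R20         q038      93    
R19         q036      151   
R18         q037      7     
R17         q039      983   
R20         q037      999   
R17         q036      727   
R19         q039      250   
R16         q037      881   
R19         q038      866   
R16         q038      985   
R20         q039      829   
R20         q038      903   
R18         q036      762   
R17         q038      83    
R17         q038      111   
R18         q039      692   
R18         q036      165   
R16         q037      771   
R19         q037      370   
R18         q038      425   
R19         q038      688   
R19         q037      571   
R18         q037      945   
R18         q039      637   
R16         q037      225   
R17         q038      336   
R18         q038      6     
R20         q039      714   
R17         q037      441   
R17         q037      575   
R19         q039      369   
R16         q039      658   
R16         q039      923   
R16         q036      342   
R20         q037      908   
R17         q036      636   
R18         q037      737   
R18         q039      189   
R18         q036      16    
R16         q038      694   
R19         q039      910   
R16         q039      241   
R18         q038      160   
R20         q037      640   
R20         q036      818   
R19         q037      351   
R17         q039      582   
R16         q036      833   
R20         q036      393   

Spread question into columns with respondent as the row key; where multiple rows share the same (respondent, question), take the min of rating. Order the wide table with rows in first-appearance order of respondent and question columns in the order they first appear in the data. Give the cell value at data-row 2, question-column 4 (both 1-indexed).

351

With rows in first-appearance order of respondent, row 2 is respondent=R19. question columns in first-appearance order: q039, q038, q036, q037; column 4 is q037.
Long rows with respondent=R19, question=q037: min(370, 571, 351) = 351.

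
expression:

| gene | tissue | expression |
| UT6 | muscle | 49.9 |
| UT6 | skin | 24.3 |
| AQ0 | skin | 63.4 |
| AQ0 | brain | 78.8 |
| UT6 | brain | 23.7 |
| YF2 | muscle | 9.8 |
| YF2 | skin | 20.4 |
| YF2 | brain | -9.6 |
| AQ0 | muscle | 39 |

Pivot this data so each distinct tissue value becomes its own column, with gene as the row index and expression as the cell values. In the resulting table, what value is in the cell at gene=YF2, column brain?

Wide layout: rows indexed by gene, columns are the 3 distinct tissue values (muscle, skin, brain).
Cell (gene=YF2, tissue=brain) draws from the long row where gene=YF2 and tissue=brain, which has expression=-9.6.

-9.6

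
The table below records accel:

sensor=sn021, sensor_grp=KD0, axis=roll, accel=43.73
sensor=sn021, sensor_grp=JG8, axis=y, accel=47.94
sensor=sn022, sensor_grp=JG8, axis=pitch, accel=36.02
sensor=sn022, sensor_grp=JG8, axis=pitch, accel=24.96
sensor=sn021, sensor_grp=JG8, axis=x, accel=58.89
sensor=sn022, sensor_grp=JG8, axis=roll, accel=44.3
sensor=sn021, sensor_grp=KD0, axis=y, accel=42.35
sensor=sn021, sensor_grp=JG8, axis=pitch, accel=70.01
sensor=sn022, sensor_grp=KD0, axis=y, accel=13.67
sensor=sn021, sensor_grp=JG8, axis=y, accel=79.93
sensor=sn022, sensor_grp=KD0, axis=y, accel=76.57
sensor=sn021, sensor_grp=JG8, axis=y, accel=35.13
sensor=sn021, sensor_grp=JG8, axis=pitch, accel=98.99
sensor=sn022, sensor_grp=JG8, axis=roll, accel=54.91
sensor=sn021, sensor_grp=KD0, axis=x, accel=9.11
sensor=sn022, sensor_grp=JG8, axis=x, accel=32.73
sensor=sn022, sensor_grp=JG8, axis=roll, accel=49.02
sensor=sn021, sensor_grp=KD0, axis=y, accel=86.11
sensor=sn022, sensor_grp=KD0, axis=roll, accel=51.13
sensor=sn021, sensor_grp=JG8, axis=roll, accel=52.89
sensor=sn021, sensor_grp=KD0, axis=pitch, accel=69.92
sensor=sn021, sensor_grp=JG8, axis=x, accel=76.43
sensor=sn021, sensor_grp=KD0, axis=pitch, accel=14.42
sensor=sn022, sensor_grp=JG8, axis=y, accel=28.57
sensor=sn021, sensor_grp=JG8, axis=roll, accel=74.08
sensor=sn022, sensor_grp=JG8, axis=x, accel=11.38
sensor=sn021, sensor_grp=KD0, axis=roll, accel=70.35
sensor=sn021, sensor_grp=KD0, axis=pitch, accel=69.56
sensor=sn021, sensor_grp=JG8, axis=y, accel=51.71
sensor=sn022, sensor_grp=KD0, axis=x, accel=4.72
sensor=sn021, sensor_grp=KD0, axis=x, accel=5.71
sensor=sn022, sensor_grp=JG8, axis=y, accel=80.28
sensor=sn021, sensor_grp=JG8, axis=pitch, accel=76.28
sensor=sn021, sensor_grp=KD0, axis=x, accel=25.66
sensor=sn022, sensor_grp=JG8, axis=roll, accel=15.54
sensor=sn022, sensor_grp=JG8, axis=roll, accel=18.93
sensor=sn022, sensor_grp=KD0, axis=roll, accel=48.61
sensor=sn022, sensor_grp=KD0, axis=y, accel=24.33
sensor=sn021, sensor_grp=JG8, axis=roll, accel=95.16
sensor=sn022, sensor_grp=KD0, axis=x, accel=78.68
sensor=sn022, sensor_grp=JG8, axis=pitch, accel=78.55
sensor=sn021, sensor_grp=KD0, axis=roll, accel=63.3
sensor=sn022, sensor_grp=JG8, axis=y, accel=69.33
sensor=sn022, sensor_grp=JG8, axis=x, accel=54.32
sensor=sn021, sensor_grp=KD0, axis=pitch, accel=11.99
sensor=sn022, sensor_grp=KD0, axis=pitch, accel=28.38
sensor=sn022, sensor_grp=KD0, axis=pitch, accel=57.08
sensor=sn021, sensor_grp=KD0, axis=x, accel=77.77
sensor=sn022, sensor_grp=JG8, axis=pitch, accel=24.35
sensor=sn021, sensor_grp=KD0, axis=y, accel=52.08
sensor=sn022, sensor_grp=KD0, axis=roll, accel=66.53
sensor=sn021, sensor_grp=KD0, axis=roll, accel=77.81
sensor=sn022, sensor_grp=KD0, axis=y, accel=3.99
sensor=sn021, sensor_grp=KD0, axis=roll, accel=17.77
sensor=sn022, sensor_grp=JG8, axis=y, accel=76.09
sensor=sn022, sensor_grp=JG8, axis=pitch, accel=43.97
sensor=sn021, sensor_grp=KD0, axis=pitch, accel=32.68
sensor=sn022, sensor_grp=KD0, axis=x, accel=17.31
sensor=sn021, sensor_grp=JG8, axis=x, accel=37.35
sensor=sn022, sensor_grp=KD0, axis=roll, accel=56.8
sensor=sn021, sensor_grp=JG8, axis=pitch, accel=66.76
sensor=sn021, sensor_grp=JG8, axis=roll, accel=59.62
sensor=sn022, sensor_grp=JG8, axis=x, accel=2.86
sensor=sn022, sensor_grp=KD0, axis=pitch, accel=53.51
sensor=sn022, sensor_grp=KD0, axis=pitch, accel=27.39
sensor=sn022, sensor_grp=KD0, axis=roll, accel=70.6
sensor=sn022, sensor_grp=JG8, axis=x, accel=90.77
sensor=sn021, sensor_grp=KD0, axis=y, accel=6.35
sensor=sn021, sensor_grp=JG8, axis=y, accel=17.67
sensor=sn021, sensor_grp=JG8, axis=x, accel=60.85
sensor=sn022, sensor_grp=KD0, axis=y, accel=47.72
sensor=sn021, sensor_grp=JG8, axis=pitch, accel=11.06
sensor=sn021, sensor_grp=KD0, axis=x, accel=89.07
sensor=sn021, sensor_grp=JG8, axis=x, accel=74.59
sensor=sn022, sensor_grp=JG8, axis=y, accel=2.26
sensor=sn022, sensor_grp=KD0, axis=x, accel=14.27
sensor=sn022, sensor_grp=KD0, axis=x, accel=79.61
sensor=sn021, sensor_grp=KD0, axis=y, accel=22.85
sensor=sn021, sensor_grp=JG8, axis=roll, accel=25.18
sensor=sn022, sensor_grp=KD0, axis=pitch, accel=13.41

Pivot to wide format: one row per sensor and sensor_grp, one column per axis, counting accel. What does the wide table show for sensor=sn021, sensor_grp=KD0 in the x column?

Rows with sensor=sn021, sensor_grp=KD0 and axis=x: accel values are 9.11, 5.71, 25.66, 77.77, 89.07.
5 rows match — count = 5.

5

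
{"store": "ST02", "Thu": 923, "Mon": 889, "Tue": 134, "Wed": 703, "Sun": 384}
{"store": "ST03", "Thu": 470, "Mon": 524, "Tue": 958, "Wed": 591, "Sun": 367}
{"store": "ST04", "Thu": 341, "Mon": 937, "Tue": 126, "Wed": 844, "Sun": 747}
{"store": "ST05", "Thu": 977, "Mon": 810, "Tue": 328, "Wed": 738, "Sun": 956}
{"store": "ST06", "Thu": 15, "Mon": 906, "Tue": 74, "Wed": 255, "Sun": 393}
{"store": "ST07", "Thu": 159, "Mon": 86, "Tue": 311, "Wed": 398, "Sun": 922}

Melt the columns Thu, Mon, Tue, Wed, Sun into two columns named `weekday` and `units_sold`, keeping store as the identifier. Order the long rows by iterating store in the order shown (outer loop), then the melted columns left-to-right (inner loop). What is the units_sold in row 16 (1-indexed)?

977

30 rows total (6 × 5). Row 16: index ⌊(16-1)/5⌋ = 3 into store → ST05; (16-1) mod 5 = 0 into the melted columns → Thu.
So row 16 is (ST05, Thu, 977); units_sold = 977.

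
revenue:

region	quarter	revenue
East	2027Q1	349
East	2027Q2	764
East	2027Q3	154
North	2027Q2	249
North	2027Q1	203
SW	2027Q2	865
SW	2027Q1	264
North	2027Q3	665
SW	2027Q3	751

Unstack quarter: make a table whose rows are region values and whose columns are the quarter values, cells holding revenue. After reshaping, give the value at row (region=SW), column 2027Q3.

Wide layout: rows indexed by region, columns are the 3 distinct quarter values (2027Q1, 2027Q2, 2027Q3).
Cell (region=SW, quarter=2027Q3) draws from the long row where region=SW and quarter=2027Q3, which has revenue=751.

751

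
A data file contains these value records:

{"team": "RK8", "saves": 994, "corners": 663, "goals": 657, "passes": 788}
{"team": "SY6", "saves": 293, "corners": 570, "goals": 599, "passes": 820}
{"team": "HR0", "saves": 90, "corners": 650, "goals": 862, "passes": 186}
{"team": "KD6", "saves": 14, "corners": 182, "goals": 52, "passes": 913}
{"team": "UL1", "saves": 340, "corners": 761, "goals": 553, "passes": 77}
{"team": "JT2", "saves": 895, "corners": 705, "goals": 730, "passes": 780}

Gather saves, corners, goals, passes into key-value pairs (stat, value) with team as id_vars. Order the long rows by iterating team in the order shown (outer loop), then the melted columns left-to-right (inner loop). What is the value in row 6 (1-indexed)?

24 rows total (6 × 4). Row 6: index ⌊(6-1)/4⌋ = 1 into team → SY6; (6-1) mod 4 = 1 into the melted columns → corners.
So row 6 is (SY6, corners, 570); value = 570.

570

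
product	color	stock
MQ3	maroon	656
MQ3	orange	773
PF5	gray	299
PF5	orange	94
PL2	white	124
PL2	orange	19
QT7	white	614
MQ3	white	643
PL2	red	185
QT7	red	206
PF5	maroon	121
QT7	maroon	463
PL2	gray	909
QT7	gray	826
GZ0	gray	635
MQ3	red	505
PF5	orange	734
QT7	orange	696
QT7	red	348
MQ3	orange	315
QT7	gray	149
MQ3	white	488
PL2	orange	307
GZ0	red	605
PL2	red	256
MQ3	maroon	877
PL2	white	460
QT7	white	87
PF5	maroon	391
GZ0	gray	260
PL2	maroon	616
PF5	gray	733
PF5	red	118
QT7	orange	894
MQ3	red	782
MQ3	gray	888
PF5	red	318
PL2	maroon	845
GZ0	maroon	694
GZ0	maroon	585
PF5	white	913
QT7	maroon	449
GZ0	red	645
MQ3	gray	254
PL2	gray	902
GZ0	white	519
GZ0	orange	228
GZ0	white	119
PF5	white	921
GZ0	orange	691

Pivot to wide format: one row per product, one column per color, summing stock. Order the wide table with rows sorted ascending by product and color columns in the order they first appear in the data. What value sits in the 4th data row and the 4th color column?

With rows sorted ascending by product, row 4 is product=PL2. color columns in first-appearance order: maroon, orange, gray, white, red; column 4 is white.
Long rows with product=PL2, color=white: 124 + 460 = 584.

584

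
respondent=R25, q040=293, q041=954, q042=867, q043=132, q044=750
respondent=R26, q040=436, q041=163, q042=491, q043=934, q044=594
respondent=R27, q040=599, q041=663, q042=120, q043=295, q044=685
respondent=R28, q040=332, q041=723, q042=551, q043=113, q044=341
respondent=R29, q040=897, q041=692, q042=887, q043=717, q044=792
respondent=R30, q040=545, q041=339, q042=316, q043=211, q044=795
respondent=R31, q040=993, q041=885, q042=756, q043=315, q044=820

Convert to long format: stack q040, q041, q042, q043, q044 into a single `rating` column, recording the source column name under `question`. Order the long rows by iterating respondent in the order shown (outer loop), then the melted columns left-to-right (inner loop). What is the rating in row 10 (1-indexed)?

594

35 rows total (7 × 5). Row 10: index ⌊(10-1)/5⌋ = 1 into respondent → R26; (10-1) mod 5 = 4 into the melted columns → q044.
So row 10 is (R26, q044, 594); rating = 594.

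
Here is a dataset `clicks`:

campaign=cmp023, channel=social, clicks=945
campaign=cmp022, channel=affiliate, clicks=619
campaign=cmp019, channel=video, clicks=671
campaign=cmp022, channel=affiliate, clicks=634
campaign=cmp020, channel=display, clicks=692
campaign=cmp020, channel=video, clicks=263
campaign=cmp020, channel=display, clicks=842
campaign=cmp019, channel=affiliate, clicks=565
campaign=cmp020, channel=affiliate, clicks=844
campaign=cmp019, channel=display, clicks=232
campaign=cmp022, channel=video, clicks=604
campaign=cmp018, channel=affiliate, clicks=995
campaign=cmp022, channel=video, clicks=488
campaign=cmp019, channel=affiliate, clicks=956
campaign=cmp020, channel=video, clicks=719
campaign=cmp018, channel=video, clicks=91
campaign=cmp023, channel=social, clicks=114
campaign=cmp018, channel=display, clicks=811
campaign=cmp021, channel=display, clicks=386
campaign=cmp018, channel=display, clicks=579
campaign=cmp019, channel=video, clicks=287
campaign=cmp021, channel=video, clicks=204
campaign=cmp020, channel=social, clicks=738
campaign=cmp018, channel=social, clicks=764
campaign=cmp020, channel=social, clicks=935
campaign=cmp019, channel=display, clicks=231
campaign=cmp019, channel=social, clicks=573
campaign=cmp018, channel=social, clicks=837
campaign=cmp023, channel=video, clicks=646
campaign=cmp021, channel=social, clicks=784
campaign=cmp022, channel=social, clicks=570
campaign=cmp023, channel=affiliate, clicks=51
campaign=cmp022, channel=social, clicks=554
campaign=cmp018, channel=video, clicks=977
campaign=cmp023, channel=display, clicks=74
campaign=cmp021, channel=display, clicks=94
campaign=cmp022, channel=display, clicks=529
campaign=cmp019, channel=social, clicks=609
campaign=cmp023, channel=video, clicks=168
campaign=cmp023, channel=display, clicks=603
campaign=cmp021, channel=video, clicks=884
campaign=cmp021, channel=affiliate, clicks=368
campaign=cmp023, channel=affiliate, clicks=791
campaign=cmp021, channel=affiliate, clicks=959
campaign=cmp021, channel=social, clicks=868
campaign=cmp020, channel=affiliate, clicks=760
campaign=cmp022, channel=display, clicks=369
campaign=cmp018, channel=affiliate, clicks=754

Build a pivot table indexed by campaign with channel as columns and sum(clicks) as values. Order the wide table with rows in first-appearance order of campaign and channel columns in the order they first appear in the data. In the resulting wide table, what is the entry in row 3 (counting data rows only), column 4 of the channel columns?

With rows in first-appearance order of campaign, row 3 is campaign=cmp019. channel columns in first-appearance order: social, affiliate, video, display; column 4 is display.
Long rows with campaign=cmp019, channel=display: 232 + 231 = 463.

463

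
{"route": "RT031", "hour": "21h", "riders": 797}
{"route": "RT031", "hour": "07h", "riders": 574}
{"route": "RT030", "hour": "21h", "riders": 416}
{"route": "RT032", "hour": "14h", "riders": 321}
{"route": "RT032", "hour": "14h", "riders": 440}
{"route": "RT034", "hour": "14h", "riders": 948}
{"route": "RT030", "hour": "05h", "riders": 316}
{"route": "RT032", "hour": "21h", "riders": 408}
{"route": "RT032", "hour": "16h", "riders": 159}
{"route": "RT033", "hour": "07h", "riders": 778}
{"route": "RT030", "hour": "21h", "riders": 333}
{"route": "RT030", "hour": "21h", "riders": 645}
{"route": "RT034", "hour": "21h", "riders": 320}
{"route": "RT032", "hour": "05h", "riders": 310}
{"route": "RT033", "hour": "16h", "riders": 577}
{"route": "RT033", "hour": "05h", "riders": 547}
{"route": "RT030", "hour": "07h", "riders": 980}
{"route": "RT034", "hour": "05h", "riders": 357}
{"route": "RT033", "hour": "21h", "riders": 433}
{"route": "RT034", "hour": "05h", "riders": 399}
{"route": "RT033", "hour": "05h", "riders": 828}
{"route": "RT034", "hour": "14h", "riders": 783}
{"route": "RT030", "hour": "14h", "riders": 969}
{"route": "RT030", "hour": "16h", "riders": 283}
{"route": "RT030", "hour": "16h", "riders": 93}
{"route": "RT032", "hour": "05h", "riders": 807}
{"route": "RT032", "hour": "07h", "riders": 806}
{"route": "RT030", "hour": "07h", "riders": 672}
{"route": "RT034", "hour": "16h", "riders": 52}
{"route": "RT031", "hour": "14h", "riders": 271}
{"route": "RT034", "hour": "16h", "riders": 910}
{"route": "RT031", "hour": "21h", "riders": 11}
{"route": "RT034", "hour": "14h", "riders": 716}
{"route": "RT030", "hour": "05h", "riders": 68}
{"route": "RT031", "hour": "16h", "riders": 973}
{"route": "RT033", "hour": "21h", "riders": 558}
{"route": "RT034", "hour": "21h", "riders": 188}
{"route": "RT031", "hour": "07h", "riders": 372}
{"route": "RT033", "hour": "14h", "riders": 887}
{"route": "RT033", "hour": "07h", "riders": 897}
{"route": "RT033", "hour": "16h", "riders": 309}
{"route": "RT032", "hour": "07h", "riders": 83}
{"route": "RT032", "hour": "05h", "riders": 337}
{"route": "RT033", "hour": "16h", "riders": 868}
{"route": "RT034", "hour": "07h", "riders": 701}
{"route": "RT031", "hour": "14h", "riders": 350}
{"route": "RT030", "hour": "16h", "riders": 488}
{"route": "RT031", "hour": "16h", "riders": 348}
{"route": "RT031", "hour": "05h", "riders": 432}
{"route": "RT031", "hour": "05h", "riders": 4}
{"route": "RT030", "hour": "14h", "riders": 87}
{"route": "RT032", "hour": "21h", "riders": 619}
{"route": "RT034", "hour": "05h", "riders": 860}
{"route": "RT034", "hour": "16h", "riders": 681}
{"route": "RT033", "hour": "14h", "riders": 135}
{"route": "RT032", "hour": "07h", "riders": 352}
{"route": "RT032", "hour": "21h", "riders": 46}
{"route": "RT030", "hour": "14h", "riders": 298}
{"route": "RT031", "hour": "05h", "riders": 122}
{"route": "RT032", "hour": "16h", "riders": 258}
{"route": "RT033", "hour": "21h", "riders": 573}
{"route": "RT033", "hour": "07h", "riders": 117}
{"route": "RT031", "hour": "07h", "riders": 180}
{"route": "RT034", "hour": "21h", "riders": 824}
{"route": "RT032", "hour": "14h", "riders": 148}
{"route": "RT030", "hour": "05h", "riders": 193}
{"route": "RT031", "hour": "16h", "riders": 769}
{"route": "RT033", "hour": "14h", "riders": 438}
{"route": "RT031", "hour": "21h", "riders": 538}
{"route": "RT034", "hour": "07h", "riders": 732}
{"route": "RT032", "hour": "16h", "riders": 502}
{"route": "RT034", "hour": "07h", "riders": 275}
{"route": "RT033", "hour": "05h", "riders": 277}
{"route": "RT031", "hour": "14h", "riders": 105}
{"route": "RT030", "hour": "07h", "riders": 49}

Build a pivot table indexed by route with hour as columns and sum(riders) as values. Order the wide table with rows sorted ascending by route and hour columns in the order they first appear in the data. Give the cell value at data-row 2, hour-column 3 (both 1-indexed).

726

With rows sorted ascending by route, row 2 is route=RT031. hour columns in first-appearance order: 21h, 07h, 14h, 05h, 16h; column 3 is 14h.
Long rows with route=RT031, hour=14h: 271 + 350 + 105 = 726.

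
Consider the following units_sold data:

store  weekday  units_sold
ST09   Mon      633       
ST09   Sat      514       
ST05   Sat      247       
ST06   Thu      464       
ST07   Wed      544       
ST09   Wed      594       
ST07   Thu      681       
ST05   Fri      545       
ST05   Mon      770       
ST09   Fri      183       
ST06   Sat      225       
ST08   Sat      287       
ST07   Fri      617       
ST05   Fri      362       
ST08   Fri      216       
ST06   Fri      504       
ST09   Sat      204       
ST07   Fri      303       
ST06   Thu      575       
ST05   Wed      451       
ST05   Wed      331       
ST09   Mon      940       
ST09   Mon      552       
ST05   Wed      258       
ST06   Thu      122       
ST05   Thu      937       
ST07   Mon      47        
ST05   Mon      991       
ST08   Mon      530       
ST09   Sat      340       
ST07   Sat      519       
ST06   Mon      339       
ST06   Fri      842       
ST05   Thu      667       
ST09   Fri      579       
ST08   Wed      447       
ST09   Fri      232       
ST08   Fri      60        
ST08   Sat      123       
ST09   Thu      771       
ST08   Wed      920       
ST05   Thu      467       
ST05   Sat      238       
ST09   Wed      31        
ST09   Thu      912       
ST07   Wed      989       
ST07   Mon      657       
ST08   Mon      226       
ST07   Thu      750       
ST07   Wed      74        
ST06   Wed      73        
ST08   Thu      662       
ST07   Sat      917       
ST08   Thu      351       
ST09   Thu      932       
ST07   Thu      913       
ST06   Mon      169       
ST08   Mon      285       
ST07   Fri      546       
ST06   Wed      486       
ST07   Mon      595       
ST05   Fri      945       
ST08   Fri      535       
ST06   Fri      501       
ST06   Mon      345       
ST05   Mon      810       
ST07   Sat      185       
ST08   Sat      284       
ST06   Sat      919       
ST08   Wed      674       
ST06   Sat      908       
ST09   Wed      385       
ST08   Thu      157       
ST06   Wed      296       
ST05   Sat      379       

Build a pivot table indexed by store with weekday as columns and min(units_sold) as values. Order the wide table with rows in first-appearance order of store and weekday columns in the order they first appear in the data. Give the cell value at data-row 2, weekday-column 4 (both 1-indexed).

258

With rows in first-appearance order of store, row 2 is store=ST05. weekday columns in first-appearance order: Mon, Sat, Thu, Wed, Fri; column 4 is Wed.
Long rows with store=ST05, weekday=Wed: min(451, 331, 258) = 258.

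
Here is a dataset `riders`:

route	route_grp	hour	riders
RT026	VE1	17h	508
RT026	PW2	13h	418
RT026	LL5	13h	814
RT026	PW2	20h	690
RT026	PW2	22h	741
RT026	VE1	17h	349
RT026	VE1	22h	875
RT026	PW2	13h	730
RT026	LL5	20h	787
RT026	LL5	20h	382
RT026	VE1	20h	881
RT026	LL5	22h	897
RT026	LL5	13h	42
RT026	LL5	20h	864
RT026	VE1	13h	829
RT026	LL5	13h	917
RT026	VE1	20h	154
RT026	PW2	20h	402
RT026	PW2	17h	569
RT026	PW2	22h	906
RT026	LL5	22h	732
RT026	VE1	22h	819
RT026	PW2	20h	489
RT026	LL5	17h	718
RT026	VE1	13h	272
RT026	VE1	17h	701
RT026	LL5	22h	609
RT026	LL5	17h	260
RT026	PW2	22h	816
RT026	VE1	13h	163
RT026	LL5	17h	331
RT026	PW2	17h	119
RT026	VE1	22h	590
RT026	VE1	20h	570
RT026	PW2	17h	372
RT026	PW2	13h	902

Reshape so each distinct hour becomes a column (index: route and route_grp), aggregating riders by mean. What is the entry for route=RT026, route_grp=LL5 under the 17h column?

436.33

Rows with route=RT026, route_grp=LL5 and hour=17h: riders values are 718, 260, 331.
(718 + 260 + 331) / 3 = 436.33.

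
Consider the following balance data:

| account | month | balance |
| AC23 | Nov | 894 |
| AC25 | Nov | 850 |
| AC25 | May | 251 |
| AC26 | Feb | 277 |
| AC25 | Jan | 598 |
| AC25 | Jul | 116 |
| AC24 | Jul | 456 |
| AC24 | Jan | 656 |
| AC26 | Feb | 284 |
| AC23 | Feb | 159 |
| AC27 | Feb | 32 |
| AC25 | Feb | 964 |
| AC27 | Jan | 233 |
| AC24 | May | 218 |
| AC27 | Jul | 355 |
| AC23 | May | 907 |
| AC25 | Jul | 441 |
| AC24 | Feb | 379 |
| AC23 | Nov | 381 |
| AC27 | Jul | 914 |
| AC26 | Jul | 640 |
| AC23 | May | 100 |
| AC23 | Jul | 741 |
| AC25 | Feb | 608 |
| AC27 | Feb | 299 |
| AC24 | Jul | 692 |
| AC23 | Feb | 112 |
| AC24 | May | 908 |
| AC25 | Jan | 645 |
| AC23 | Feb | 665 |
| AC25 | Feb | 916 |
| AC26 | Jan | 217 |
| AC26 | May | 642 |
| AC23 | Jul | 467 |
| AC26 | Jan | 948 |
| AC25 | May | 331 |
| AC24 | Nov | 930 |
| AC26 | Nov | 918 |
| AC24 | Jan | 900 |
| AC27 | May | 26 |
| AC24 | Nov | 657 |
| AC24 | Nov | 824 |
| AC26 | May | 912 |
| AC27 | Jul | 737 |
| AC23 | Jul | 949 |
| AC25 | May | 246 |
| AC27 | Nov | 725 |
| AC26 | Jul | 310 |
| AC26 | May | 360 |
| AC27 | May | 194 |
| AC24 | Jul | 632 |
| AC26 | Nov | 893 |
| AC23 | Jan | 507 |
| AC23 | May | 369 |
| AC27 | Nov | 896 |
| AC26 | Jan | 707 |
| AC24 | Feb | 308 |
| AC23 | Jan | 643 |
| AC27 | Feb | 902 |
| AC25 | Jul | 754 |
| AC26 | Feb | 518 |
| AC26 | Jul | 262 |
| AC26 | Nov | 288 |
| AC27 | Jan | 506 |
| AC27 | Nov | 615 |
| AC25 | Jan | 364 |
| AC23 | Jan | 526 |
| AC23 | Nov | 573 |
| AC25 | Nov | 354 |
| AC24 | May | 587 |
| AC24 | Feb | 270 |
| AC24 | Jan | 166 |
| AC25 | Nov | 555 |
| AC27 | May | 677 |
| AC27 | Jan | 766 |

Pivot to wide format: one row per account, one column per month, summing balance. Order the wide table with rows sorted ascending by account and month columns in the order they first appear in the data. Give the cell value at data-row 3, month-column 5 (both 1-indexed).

1311

With rows sorted ascending by account, row 3 is account=AC25. month columns in first-appearance order: Nov, May, Feb, Jan, Jul; column 5 is Jul.
Long rows with account=AC25, month=Jul: 116 + 441 + 754 = 1311.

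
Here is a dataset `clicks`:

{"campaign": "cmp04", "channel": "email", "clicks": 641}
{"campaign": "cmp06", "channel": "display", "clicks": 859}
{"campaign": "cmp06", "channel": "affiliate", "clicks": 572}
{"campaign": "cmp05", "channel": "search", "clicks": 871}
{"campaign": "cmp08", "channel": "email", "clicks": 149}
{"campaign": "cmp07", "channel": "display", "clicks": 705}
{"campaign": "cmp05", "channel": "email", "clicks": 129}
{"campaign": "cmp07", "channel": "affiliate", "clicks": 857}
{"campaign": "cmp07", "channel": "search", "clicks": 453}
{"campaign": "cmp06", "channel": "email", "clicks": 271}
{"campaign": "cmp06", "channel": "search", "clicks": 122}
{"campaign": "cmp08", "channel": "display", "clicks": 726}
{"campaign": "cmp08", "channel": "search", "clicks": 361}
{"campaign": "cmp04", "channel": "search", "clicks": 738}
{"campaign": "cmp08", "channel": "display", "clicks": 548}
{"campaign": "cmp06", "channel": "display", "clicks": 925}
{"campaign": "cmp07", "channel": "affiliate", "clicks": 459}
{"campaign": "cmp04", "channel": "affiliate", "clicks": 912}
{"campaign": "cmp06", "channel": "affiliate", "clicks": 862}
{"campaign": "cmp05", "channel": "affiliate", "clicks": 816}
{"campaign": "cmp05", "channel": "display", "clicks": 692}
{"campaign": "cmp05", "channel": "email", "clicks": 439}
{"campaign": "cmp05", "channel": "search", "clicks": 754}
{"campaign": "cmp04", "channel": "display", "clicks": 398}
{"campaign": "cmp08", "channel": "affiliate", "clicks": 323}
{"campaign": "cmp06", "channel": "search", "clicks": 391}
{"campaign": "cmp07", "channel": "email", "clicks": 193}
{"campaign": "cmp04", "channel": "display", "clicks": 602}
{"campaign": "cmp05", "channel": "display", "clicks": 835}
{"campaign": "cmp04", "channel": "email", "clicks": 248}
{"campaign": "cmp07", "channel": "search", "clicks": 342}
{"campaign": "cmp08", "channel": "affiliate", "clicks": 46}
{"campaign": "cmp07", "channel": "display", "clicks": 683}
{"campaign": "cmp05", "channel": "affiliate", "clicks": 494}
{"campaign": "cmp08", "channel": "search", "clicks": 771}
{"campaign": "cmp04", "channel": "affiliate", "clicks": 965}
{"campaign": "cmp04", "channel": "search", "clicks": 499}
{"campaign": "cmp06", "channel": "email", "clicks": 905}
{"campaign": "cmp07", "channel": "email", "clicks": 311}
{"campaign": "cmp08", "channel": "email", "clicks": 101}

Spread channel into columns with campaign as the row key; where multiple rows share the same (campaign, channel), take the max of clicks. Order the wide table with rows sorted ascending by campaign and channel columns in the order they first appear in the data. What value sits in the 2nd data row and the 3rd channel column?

With rows sorted ascending by campaign, row 2 is campaign=cmp05. channel columns in first-appearance order: email, display, affiliate, search; column 3 is affiliate.
Long rows with campaign=cmp05, channel=affiliate: max(816, 494) = 816.

816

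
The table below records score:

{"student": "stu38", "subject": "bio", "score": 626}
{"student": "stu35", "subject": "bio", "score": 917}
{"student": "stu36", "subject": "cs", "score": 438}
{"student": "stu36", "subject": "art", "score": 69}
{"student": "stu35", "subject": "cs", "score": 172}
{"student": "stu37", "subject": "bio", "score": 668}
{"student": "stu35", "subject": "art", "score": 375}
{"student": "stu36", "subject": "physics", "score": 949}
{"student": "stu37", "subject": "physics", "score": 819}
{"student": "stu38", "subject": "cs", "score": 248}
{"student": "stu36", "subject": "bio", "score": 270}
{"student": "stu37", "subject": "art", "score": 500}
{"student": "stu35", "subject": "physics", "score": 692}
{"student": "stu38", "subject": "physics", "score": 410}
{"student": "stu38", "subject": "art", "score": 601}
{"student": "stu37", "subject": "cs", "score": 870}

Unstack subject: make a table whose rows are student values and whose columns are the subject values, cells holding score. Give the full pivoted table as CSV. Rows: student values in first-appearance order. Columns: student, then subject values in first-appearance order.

Columns: student plus the 4 distinct subject values (bio, cs, art, physics).
For example, row stu38 column bio takes score=626 from the long row (stu38, bio).

student,bio,cs,art,physics
stu38,626,248,601,410
stu35,917,172,375,692
stu36,270,438,69,949
stu37,668,870,500,819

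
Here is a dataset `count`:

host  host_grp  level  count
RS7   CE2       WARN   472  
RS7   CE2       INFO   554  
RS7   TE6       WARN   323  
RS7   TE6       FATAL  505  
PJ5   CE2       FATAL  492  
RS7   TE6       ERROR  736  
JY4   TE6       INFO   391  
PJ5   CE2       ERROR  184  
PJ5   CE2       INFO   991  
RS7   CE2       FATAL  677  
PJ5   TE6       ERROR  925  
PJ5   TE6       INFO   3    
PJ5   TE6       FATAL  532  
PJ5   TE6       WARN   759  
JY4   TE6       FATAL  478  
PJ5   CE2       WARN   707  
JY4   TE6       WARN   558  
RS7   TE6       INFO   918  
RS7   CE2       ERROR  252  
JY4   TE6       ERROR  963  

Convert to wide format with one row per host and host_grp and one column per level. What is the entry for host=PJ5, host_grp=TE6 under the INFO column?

3

Wide layout: rows indexed by host and host_grp, columns are the 4 distinct level values (WARN, INFO, FATAL, ERROR).
Cell (host=PJ5, host_grp=TE6, level=INFO) draws from the long row where host=PJ5, host_grp=TE6 and level=INFO, which has count=3.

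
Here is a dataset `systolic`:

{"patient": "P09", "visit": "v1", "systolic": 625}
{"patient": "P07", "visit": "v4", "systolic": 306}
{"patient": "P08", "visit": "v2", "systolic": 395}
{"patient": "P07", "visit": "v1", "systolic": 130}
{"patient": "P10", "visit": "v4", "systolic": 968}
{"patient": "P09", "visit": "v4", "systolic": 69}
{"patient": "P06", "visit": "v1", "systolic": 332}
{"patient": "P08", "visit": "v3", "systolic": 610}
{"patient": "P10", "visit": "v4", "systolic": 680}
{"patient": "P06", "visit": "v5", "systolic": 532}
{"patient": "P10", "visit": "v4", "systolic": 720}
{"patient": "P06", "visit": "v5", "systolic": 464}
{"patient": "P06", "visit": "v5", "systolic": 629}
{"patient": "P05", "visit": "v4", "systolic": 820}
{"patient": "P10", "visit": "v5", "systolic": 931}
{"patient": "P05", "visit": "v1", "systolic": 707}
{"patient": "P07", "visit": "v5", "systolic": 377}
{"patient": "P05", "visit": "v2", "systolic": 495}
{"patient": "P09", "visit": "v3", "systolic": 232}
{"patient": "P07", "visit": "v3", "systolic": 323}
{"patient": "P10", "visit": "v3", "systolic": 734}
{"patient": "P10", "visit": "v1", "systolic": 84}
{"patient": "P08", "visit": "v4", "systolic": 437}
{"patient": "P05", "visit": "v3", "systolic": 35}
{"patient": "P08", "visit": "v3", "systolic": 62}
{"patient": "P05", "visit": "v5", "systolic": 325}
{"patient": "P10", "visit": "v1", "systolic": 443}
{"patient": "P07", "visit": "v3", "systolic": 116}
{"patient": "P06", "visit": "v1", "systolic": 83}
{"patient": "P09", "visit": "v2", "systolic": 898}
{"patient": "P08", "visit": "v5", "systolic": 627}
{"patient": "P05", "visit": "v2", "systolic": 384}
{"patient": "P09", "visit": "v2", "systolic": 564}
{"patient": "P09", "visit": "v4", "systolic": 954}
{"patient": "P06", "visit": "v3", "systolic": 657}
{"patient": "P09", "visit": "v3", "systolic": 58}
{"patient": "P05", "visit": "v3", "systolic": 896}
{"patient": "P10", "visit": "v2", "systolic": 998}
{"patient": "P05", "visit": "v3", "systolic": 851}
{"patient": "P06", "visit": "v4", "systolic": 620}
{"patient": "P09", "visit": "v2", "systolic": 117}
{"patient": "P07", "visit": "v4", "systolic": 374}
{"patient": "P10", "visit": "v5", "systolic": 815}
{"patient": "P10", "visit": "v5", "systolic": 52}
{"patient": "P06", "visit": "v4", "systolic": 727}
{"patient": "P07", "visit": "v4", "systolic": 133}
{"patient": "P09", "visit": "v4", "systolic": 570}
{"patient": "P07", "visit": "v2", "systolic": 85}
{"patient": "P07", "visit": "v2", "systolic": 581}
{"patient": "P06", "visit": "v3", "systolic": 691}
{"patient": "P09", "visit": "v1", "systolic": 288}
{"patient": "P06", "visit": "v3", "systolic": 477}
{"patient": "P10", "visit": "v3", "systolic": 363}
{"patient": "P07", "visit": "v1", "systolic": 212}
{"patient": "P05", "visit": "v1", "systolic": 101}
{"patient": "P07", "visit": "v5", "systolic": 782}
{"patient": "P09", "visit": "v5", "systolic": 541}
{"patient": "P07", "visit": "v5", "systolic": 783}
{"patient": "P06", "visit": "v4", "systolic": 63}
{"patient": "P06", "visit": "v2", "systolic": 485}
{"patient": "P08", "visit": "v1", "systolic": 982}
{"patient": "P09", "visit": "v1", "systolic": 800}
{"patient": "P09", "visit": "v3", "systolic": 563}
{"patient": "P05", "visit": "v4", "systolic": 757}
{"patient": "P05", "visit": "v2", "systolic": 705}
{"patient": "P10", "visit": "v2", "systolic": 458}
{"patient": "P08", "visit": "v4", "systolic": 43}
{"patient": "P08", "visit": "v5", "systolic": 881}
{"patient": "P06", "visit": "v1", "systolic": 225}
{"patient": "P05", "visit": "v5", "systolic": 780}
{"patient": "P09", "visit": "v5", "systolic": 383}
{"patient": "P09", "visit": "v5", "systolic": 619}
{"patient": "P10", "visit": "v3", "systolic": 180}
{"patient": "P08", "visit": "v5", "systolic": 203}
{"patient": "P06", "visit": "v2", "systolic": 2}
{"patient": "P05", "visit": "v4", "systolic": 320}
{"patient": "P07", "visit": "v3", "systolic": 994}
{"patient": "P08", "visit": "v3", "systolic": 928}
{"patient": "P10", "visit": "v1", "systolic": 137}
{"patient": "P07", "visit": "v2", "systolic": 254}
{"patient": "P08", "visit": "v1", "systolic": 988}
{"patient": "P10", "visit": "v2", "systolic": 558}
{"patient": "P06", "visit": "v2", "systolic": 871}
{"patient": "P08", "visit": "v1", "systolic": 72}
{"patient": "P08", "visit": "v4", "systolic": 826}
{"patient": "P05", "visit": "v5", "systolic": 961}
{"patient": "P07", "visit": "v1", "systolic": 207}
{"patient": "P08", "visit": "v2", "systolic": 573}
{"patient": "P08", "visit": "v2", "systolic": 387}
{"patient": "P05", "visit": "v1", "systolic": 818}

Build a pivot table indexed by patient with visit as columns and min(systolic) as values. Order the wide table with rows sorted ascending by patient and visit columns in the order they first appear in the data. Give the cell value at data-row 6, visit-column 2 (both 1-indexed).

680

With rows sorted ascending by patient, row 6 is patient=P10. visit columns in first-appearance order: v1, v4, v2, v3, v5; column 2 is v4.
Long rows with patient=P10, visit=v4: min(968, 680, 720) = 680.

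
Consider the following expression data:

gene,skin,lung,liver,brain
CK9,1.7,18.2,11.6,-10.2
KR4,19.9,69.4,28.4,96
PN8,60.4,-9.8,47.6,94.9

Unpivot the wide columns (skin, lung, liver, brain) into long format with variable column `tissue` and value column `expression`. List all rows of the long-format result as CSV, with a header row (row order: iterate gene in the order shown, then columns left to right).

gene,tissue,expression
CK9,skin,1.7
CK9,lung,18.2
CK9,liver,11.6
CK9,brain,-10.2
KR4,skin,19.9
KR4,lung,69.4
KR4,liver,28.4
KR4,brain,96
PN8,skin,60.4
PN8,lung,-9.8
PN8,liver,47.6
PN8,brain,94.9

Each (gene, column) pair becomes one row: 3 × 4 = 12 rows.
For example, (CK9, skin) → expression=1.7.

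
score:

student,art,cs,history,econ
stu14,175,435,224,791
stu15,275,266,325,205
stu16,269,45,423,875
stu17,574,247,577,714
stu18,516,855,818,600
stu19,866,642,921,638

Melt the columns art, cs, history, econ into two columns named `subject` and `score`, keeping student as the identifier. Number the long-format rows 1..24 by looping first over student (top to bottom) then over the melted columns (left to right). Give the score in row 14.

24 rows total (6 × 4). Row 14: index ⌊(14-1)/4⌋ = 3 into student → stu17; (14-1) mod 4 = 1 into the melted columns → cs.
So row 14 is (stu17, cs, 247); score = 247.

247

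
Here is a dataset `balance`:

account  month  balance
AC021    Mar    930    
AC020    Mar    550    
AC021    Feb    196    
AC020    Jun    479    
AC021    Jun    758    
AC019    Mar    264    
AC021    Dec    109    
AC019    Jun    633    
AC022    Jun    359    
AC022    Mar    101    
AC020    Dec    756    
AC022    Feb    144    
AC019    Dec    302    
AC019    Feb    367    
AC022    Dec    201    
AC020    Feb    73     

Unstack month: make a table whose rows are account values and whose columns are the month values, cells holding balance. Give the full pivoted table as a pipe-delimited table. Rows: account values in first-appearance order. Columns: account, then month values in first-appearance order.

| account | Mar | Feb | Jun | Dec |
| AC021 | 930 | 196 | 758 | 109 |
| AC020 | 550 | 73 | 479 | 756 |
| AC019 | 264 | 367 | 633 | 302 |
| AC022 | 101 | 144 | 359 | 201 |

Columns: account plus the 4 distinct month values (Mar, Feb, Jun, Dec).
For example, row AC021 column Mar takes balance=930 from the long row (AC021, Mar).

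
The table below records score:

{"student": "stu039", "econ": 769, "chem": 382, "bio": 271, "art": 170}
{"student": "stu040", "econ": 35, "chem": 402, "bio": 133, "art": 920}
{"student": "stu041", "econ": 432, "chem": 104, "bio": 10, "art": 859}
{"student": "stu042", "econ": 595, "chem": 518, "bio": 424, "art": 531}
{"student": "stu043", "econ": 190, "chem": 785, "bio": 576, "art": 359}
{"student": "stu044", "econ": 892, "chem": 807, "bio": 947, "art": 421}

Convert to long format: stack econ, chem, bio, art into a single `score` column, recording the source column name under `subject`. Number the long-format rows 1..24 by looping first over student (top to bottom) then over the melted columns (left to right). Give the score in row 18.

24 rows total (6 × 4). Row 18: index ⌊(18-1)/4⌋ = 4 into student → stu043; (18-1) mod 4 = 1 into the melted columns → chem.
So row 18 is (stu043, chem, 785); score = 785.

785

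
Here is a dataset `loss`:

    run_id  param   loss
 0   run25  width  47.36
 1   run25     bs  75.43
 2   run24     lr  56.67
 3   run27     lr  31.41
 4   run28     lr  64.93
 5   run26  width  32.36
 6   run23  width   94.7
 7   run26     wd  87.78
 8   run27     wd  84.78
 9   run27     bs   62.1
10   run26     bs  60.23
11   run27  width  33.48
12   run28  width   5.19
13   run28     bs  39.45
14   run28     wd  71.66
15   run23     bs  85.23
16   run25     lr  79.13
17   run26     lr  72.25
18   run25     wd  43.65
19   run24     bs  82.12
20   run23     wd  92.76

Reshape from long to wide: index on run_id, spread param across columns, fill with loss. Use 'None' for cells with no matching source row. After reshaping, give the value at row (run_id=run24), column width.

No long-format row has run_id=run24 and param=width, so the cell is None.

None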